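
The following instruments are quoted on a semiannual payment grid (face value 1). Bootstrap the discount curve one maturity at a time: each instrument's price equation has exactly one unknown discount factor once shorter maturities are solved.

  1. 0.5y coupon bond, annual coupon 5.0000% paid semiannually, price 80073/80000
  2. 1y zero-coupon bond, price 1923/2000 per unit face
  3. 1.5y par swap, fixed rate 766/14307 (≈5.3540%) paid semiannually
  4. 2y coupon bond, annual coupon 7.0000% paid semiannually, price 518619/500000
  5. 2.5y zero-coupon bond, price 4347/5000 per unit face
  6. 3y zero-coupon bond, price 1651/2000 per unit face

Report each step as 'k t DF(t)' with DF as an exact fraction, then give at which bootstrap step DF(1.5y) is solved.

step 1 [0.5y] bond c/2=1/40: DF=(80073/80000 − 1/40·(0))/(1+1/40) = 1953/2000 ≈ 0.976500
step 2 [1y] zero: DF = P = 1923/2000 ≈ 0.961500
step 3 [1.5y] swap r/2=383/14307: DF=(1 − 383/14307·(0.976500+0.961500))/(1+383/14307) = 4617/5000 ≈ 0.923400
step 4 [2y] bond c/2=7/200: DF=(518619/500000 − 7/200·(0.976500+0.961500+0.923400))/(1+7/200) = 4527/5000 ≈ 0.905400
step 5 [2.5y] zero: DF = P = 4347/5000 ≈ 0.869400
step 6 [3y] zero: DF = P = 1651/2000 ≈ 0.825500

1 1/2 1953/2000
2 1 1923/2000
3 3/2 4617/5000
4 2 4527/5000
5 5/2 4347/5000
6 3 1651/2000
DF(1.5y) is solved at step 3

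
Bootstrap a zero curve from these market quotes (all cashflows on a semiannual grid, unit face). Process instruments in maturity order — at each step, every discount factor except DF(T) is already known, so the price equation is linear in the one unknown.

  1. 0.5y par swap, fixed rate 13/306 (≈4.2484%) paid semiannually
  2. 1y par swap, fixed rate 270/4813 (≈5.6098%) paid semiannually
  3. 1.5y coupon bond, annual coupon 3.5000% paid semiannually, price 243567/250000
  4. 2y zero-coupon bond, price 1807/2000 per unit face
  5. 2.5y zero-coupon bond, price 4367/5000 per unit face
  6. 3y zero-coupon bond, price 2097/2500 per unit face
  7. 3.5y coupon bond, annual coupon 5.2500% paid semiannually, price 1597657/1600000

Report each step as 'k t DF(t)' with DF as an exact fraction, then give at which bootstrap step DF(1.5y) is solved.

1 1/2 612/625
2 1 473/500
3 3/2 2311/2500
4 2 1807/2000
5 5/2 4367/5000
6 3 2097/2500
7 7/2 2083/2500
DF(1.5y) is solved at step 3

step 1 [0.5y] swap r/2=13/612: DF=(1 − 13/612·(0))/(1+13/612) = 612/625 ≈ 0.979200
step 2 [1y] swap r/2=135/4813: DF=(1 − 135/4813·(0.979200))/(1+135/4813) = 473/500 ≈ 0.946000
step 3 [1.5y] bond c/2=7/400: DF=(243567/250000 − 7/400·(0.979200+0.946000))/(1+7/400) = 2311/2500 ≈ 0.924400
step 4 [2y] zero: DF = P = 1807/2000 ≈ 0.903500
step 5 [2.5y] zero: DF = P = 4367/5000 ≈ 0.873400
step 6 [3y] zero: DF = P = 2097/2500 ≈ 0.838800
step 7 [3.5y] bond c/2=21/800: DF=(1597657/1600000 − 21/800·(0.979200+0.946000+0.924400+0.903500+0.873400+0.838800))/(1+21/800) = 2083/2500 ≈ 0.833200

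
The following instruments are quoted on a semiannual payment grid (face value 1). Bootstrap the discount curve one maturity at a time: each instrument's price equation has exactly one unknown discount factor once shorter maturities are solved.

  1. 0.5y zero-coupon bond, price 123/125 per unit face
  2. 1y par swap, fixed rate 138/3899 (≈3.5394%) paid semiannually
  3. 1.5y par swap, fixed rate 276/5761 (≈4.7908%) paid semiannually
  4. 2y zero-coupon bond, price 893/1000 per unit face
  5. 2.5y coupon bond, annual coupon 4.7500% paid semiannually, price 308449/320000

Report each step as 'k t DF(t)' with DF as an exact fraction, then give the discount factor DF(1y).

1 1/2 123/125
2 1 1931/2000
3 3/2 931/1000
4 2 893/1000
5 5/2 427/500
DF(1y) = 1931/2000 ≈ 0.965500

step 1 [0.5y] zero: DF = P = 123/125 ≈ 0.984000
step 2 [1y] swap r/2=69/3899: DF=(1 − 69/3899·(0.984000))/(1+69/3899) = 1931/2000 ≈ 0.965500
step 3 [1.5y] swap r/2=138/5761: DF=(1 − 138/5761·(0.984000+0.965500))/(1+138/5761) = 931/1000 ≈ 0.931000
step 4 [2y] zero: DF = P = 893/1000 ≈ 0.893000
step 5 [2.5y] bond c/2=19/800: DF=(308449/320000 − 19/800·(0.984000+0.965500+0.931000+0.893000))/(1+19/800) = 427/500 ≈ 0.854000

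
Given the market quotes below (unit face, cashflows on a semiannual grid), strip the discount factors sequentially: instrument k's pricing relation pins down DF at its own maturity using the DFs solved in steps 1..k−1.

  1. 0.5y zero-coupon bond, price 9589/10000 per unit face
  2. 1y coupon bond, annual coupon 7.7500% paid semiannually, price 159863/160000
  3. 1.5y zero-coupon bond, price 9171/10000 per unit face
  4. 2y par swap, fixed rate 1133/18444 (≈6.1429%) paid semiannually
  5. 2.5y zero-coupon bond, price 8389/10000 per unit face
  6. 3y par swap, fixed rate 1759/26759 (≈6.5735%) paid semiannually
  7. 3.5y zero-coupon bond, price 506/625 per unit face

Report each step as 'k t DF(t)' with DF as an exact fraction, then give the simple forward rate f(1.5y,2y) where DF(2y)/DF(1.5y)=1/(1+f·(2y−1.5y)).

1 1/2 9589/10000
2 1 9261/10000
3 3/2 9171/10000
4 2 8867/10000
5 5/2 8389/10000
6 3 8241/10000
7 7/2 506/625
f(1.5y,2y) = ((9171/10000)/(8867/10000) − 1)/(1/2) = 608/8867 ≈ 6.8569%

step 1 [0.5y] zero: DF = P = 9589/10000 ≈ 0.958900
step 2 [1y] bond c/2=31/800: DF=(159863/160000 − 31/800·(0.958900))/(1+31/800) = 9261/10000 ≈ 0.926100
step 3 [1.5y] zero: DF = P = 9171/10000 ≈ 0.917100
step 4 [2y] swap r/2=1133/36888: DF=(1 − 1133/36888·(0.958900+0.926100+0.917100))/(1+1133/36888) = 8867/10000 ≈ 0.886700
step 5 [2.5y] zero: DF = P = 8389/10000 ≈ 0.838900
step 6 [3y] swap r/2=1759/53518: DF=(1 − 1759/53518·(0.958900+0.926100+0.917100+0.886700+0.838900))/(1+1759/53518) = 8241/10000 ≈ 0.824100
step 7 [3.5y] zero: DF = P = 506/625 ≈ 0.809600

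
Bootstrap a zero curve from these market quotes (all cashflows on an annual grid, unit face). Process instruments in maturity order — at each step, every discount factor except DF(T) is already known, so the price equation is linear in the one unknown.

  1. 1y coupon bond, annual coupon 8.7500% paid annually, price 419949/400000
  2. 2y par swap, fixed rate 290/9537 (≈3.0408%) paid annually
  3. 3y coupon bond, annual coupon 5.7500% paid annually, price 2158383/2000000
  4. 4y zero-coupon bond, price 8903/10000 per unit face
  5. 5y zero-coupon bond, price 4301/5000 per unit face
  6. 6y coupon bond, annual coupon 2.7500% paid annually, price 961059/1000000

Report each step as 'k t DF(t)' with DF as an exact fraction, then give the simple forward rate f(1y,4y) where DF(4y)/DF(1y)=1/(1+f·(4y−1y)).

1 1 4827/5000
2 2 471/500
3 3 573/625
4 4 8903/10000
5 5 4301/5000
6 6 8129/10000
f(1y,4y) = ((4827/5000)/(8903/10000) − 1)/(3) = 751/26709 ≈ 2.8118%

step 1 [1y] bond c/1=7/80: DF=(419949/400000 − 7/80·(0))/(1+7/80) = 4827/5000 ≈ 0.965400
step 2 [2y] swap r/1=290/9537: DF=(1 − 290/9537·(0.965400))/(1+290/9537) = 471/500 ≈ 0.942000
step 3 [3y] bond c/1=23/400: DF=(2158383/2000000 − 23/400·(0.965400+0.942000))/(1+23/400) = 573/625 ≈ 0.916800
step 4 [4y] zero: DF = P = 8903/10000 ≈ 0.890300
step 5 [5y] zero: DF = P = 4301/5000 ≈ 0.860200
step 6 [6y] bond c/1=11/400: DF=(961059/1000000 − 11/400·(0.965400+0.942000+0.916800+0.890300+0.860200))/(1+11/400) = 8129/10000 ≈ 0.812900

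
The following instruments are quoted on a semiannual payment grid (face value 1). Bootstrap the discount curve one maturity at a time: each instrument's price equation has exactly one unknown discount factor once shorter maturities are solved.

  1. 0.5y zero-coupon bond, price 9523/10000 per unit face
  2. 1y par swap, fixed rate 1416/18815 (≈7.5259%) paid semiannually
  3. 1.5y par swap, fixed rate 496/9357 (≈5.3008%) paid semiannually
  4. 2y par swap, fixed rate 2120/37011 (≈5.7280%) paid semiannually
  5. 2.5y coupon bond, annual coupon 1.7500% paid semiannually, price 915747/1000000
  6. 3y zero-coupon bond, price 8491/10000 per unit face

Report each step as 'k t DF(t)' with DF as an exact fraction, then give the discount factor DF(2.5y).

step 1 [0.5y] zero: DF = P = 9523/10000 ≈ 0.952300
step 2 [1y] swap r/2=708/18815: DF=(1 − 708/18815·(0.952300))/(1+708/18815) = 2323/2500 ≈ 0.929200
step 3 [1.5y] swap r/2=248/9357: DF=(1 − 248/9357·(0.952300+0.929200))/(1+248/9357) = 1157/1250 ≈ 0.925600
step 4 [2y] swap r/2=1060/37011: DF=(1 − 1060/37011·(0.952300+0.929200+0.925600))/(1+1060/37011) = 447/500 ≈ 0.894000
step 5 [2.5y] bond c/2=7/800: DF=(915747/1000000 − 7/800·(0.952300+0.929200+0.925600+0.894000))/(1+7/800) = 8757/10000 ≈ 0.875700
step 6 [3y] zero: DF = P = 8491/10000 ≈ 0.849100

1 1/2 9523/10000
2 1 2323/2500
3 3/2 1157/1250
4 2 447/500
5 5/2 8757/10000
6 3 8491/10000
DF(2.5y) = 8757/10000 ≈ 0.875700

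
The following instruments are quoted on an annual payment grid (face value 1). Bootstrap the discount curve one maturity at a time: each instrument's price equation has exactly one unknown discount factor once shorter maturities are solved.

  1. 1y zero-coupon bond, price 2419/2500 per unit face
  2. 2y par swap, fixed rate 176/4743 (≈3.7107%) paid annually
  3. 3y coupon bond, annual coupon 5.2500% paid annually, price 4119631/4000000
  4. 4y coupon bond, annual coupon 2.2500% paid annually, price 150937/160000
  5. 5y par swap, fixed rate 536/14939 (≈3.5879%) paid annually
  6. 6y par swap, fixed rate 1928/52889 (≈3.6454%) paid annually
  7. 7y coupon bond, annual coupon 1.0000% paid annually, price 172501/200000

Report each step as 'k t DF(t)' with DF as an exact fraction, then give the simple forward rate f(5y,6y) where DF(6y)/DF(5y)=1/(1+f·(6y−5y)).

step 1 [1y] zero: DF = P = 2419/2500 ≈ 0.967600
step 2 [2y] swap r/1=176/4743: DF=(1 − 176/4743·(0.967600))/(1+176/4743) = 581/625 ≈ 0.929600
step 3 [3y] bond c/1=21/400: DF=(4119631/4000000 − 21/400·(0.967600+0.929600))/(1+21/400) = 8839/10000 ≈ 0.883900
step 4 [4y] bond c/1=9/400: DF=(150937/160000 − 9/400·(0.967600+0.929600+0.883900))/(1+9/400) = 4307/5000 ≈ 0.861400
step 5 [5y] swap r/1=536/14939: DF=(1 − 536/14939·(0.967600+0.929600+0.883900+0.861400))/(1+536/14939) = 1049/1250 ≈ 0.839200
step 6 [6y] swap r/1=1928/52889: DF=(1 − 1928/52889·(0.967600+0.929600+0.883900+0.861400+0.839200))/(1+1928/52889) = 1009/1250 ≈ 0.807200
step 7 [7y] bond c/1=1/100: DF=(172501/200000 − 1/100·(0.967600+0.929600+0.883900+0.861400+0.839200+0.807200))/(1+1/100) = 501/625 ≈ 0.801600

1 1 2419/2500
2 2 581/625
3 3 8839/10000
4 4 4307/5000
5 5 1049/1250
6 6 1009/1250
7 7 501/625
f(5y,6y) = ((1049/1250)/(1009/1250) − 1)/(1) = 40/1009 ≈ 3.9643%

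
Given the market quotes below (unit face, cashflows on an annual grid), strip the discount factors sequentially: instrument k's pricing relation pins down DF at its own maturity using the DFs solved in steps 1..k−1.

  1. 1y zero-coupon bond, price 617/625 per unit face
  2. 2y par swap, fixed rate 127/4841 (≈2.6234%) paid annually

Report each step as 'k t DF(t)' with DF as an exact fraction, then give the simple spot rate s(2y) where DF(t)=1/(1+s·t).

step 1 [1y] zero: DF = P = 617/625 ≈ 0.987200
step 2 [2y] swap r/1=127/4841: DF=(1 − 127/4841·(0.987200))/(1+127/4841) = 2373/2500 ≈ 0.949200

1 1 617/625
2 2 2373/2500
s(2y) = (1/(2373/2500) − 1)/(2) = 127/4746 ≈ 2.6759%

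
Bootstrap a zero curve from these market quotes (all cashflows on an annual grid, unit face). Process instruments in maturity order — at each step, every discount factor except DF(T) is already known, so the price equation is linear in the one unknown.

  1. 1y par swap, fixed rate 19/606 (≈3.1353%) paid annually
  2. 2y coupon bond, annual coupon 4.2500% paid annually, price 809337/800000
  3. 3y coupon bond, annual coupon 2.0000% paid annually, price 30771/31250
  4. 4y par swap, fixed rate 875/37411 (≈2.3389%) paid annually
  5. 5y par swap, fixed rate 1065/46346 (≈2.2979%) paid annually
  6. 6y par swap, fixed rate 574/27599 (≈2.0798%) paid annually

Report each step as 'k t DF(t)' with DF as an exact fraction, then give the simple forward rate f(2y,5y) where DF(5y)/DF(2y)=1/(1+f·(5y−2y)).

1 1 606/625
2 2 9309/10000
3 3 9281/10000
4 4 73/80
5 5 1787/2000
6 6 2213/2500
f(2y,5y) = ((9309/10000)/(1787/2000) − 1)/(3) = 374/26805 ≈ 1.3953%

step 1 [1y] swap r/1=19/606: DF=(1 − 19/606·(0))/(1+19/606) = 606/625 ≈ 0.969600
step 2 [2y] bond c/1=17/400: DF=(809337/800000 − 17/400·(0.969600))/(1+17/400) = 9309/10000 ≈ 0.930900
step 3 [3y] bond c/1=1/50: DF=(30771/31250 − 1/50·(0.969600+0.930900))/(1+1/50) = 9281/10000 ≈ 0.928100
step 4 [4y] swap r/1=875/37411: DF=(1 − 875/37411·(0.969600+0.930900+0.928100))/(1+875/37411) = 73/80 ≈ 0.912500
step 5 [5y] swap r/1=1065/46346: DF=(1 − 1065/46346·(0.969600+0.930900+0.928100+0.912500))/(1+1065/46346) = 1787/2000 ≈ 0.893500
step 6 [6y] swap r/1=574/27599: DF=(1 − 574/27599·(0.969600+0.930900+0.928100+0.912500+0.893500))/(1+574/27599) = 2213/2500 ≈ 0.885200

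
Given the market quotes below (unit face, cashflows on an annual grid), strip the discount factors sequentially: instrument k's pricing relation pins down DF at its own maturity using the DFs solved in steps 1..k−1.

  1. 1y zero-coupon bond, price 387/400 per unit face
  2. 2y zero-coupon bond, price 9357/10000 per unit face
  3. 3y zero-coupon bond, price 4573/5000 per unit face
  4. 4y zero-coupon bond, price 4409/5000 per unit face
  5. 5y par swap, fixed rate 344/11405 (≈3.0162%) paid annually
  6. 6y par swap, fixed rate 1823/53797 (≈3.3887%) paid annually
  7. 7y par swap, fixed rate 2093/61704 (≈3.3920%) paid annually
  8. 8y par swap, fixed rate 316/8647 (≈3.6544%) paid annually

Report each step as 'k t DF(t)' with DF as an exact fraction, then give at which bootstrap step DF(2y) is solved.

1 1 387/400
2 2 9357/10000
3 3 4573/5000
4 4 4409/5000
5 5 539/625
6 6 8177/10000
7 7 7907/10000
8 8 467/625
DF(2y) is solved at step 2

step 1 [1y] zero: DF = P = 387/400 ≈ 0.967500
step 2 [2y] zero: DF = P = 9357/10000 ≈ 0.935700
step 3 [3y] zero: DF = P = 4573/5000 ≈ 0.914600
step 4 [4y] zero: DF = P = 4409/5000 ≈ 0.881800
step 5 [5y] swap r/1=344/11405: DF=(1 − 344/11405·(0.967500+0.935700+0.914600+0.881800))/(1+344/11405) = 539/625 ≈ 0.862400
step 6 [6y] swap r/1=1823/53797: DF=(1 − 1823/53797·(0.967500+0.935700+0.914600+0.881800+0.862400))/(1+1823/53797) = 8177/10000 ≈ 0.817700
step 7 [7y] swap r/1=2093/61704: DF=(1 − 2093/61704·(0.967500+0.935700+0.914600+0.881800+0.862400+0.817700))/(1+2093/61704) = 7907/10000 ≈ 0.790700
step 8 [8y] swap r/1=316/8647: DF=(1 − 316/8647·(0.967500+0.935700+0.914600+0.881800+0.862400+0.817700+0.790700))/(1+316/8647) = 467/625 ≈ 0.747200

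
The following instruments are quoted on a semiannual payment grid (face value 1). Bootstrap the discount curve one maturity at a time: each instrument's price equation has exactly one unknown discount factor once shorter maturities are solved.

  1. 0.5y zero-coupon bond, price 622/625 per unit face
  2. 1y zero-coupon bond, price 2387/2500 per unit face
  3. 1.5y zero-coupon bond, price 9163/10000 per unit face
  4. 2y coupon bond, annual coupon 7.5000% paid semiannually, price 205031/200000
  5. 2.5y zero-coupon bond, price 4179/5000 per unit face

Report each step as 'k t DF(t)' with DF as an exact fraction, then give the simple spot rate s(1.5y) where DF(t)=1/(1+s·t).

step 1 [0.5y] zero: DF = P = 622/625 ≈ 0.995200
step 2 [1y] zero: DF = P = 2387/2500 ≈ 0.954800
step 3 [1.5y] zero: DF = P = 9163/10000 ≈ 0.916300
step 4 [2y] bond c/2=3/80: DF=(205031/200000 − 3/80·(0.995200+0.954800+0.916300))/(1+3/80) = 1769/2000 ≈ 0.884500
step 5 [2.5y] zero: DF = P = 4179/5000 ≈ 0.835800

1 1/2 622/625
2 1 2387/2500
3 3/2 9163/10000
4 2 1769/2000
5 5/2 4179/5000
s(1.5y) = (1/(9163/10000) − 1)/(3/2) = 558/9163 ≈ 6.0897%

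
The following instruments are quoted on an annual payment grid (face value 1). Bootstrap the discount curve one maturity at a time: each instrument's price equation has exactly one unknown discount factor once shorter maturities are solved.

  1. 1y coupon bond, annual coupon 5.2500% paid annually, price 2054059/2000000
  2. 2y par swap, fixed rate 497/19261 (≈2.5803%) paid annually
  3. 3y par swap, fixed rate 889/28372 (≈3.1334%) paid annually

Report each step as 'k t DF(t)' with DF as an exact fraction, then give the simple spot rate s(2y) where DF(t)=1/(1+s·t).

1 1 4879/5000
2 2 9503/10000
3 3 9111/10000
s(2y) = (1/(9503/10000) − 1)/(2) = 497/19006 ≈ 2.6150%

step 1 [1y] bond c/1=21/400: DF=(2054059/2000000 − 21/400·(0))/(1+21/400) = 4879/5000 ≈ 0.975800
step 2 [2y] swap r/1=497/19261: DF=(1 − 497/19261·(0.975800))/(1+497/19261) = 9503/10000 ≈ 0.950300
step 3 [3y] swap r/1=889/28372: DF=(1 − 889/28372·(0.975800+0.950300))/(1+889/28372) = 9111/10000 ≈ 0.911100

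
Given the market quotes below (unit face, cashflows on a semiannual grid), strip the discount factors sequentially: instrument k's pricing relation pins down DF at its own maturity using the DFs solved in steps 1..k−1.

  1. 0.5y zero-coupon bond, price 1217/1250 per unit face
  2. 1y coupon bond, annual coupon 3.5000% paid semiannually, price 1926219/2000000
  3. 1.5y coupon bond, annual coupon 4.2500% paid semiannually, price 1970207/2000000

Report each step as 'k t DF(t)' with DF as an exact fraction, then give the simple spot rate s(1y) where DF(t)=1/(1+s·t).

step 1 [0.5y] zero: DF = P = 1217/1250 ≈ 0.973600
step 2 [1y] bond c/2=7/400: DF=(1926219/2000000 − 7/400·(0.973600))/(1+7/400) = 4649/5000 ≈ 0.929800
step 3 [1.5y] bond c/2=17/800: DF=(1970207/2000000 − 17/800·(0.973600+0.929800))/(1+17/800) = 37/40 ≈ 0.925000

1 1/2 1217/1250
2 1 4649/5000
3 3/2 37/40
s(1y) = (1/(4649/5000) − 1)/(1) = 351/4649 ≈ 7.5500%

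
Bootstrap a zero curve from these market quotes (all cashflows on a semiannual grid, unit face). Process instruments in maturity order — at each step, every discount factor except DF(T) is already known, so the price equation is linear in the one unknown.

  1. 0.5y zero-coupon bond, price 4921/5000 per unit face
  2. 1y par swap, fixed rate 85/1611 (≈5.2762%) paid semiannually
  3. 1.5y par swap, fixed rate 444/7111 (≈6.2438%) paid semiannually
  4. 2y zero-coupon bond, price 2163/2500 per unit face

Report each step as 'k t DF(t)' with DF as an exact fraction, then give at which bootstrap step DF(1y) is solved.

step 1 [0.5y] zero: DF = P = 4921/5000 ≈ 0.984200
step 2 [1y] swap r/2=85/3222: DF=(1 − 85/3222·(0.984200))/(1+85/3222) = 949/1000 ≈ 0.949000
step 3 [1.5y] swap r/2=222/7111: DF=(1 − 222/7111·(0.984200+0.949000))/(1+222/7111) = 1139/1250 ≈ 0.911200
step 4 [2y] zero: DF = P = 2163/2500 ≈ 0.865200

1 1/2 4921/5000
2 1 949/1000
3 3/2 1139/1250
4 2 2163/2500
DF(1y) is solved at step 2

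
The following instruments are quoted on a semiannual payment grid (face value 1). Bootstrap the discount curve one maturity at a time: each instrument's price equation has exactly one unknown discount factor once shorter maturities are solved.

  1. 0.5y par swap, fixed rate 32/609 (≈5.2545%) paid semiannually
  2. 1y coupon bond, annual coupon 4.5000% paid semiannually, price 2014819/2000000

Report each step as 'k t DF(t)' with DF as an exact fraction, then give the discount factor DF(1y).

1 1/2 609/625
2 1 4819/5000
DF(1y) = 4819/5000 ≈ 0.963800

step 1 [0.5y] swap r/2=16/609: DF=(1 − 16/609·(0))/(1+16/609) = 609/625 ≈ 0.974400
step 2 [1y] bond c/2=9/400: DF=(2014819/2000000 − 9/400·(0.974400))/(1+9/400) = 4819/5000 ≈ 0.963800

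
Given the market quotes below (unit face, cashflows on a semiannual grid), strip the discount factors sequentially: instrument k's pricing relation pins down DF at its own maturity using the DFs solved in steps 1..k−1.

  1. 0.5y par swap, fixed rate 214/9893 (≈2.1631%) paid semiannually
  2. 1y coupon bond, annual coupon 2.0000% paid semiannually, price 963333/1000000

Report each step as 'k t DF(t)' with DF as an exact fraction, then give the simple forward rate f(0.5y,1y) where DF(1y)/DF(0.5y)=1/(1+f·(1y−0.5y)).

1 1/2 9893/10000
2 1 118/125
f(0.5y,1y) = ((9893/10000)/(118/125) − 1)/(1/2) = 453/4720 ≈ 9.5975%

step 1 [0.5y] swap r/2=107/9893: DF=(1 − 107/9893·(0))/(1+107/9893) = 9893/10000 ≈ 0.989300
step 2 [1y] bond c/2=1/100: DF=(963333/1000000 − 1/100·(0.989300))/(1+1/100) = 118/125 ≈ 0.944000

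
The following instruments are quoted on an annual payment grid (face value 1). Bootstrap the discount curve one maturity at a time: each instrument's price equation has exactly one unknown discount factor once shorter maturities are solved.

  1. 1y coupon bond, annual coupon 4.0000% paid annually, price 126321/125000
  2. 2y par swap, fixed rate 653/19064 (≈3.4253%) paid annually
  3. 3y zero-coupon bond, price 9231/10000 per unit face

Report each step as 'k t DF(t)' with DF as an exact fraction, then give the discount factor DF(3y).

step 1 [1y] bond c/1=1/25: DF=(126321/125000 − 1/25·(0))/(1+1/25) = 9717/10000 ≈ 0.971700
step 2 [2y] swap r/1=653/19064: DF=(1 − 653/19064·(0.971700))/(1+653/19064) = 9347/10000 ≈ 0.934700
step 3 [3y] zero: DF = P = 9231/10000 ≈ 0.923100

1 1 9717/10000
2 2 9347/10000
3 3 9231/10000
DF(3y) = 9231/10000 ≈ 0.923100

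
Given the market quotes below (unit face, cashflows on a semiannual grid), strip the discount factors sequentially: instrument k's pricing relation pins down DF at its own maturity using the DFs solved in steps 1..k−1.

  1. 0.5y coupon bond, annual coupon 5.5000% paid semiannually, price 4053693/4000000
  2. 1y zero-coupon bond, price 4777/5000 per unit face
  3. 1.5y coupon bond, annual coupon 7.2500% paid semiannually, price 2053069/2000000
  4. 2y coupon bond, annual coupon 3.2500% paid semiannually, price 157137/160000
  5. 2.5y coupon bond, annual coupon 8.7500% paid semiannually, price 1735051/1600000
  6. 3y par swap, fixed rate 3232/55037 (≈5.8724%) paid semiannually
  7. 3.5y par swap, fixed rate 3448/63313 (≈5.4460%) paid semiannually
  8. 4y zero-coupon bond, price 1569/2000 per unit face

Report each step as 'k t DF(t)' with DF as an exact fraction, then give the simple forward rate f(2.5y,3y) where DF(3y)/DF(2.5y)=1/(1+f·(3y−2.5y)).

1 1/2 9863/10000
2 1 4777/5000
3 3/2 9227/10000
4 2 4603/5000
5 5/2 8803/10000
6 3 524/625
7 7/2 2069/2500
8 4 1569/2000
f(2.5y,3y) = ((8803/10000)/(524/625) − 1)/(1/2) = 419/4192 ≈ 9.9952%

step 1 [0.5y] bond c/2=11/400: DF=(4053693/4000000 − 11/400·(0))/(1+11/400) = 9863/10000 ≈ 0.986300
step 2 [1y] zero: DF = P = 4777/5000 ≈ 0.955400
step 3 [1.5y] bond c/2=29/800: DF=(2053069/2000000 − 29/800·(0.986300+0.955400))/(1+29/800) = 9227/10000 ≈ 0.922700
step 4 [2y] bond c/2=13/800: DF=(157137/160000 − 13/800·(0.986300+0.955400+0.922700))/(1+13/800) = 4603/5000 ≈ 0.920600
step 5 [2.5y] bond c/2=7/160: DF=(1735051/1600000 − 7/160·(0.986300+0.955400+0.922700+0.920600))/(1+7/160) = 8803/10000 ≈ 0.880300
step 6 [3y] swap r/2=1616/55037: DF=(1 − 1616/55037·(0.986300+0.955400+0.922700+0.920600+0.880300))/(1+1616/55037) = 524/625 ≈ 0.838400
step 7 [3.5y] swap r/2=1724/63313: DF=(1 − 1724/63313·(0.986300+0.955400+0.922700+0.920600+0.880300+0.838400))/(1+1724/63313) = 2069/2500 ≈ 0.827600
step 8 [4y] zero: DF = P = 1569/2000 ≈ 0.784500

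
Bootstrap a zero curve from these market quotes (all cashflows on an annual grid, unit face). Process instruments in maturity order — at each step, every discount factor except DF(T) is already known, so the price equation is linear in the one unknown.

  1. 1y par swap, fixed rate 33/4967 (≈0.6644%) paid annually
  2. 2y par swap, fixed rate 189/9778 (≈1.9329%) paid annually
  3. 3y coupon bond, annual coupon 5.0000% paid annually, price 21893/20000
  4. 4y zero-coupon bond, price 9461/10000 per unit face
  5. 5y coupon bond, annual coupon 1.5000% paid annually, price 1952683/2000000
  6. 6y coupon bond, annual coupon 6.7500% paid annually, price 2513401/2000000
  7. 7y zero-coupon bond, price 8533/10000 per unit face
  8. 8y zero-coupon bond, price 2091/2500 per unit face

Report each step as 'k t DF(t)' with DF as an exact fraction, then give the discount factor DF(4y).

1 1 4967/5000
2 2 4811/5000
3 3 4747/5000
4 4 9461/10000
5 5 181/200
6 6 1753/2000
7 7 8533/10000
8 8 2091/2500
DF(4y) = 9461/10000 ≈ 0.946100

step 1 [1y] swap r/1=33/4967: DF=(1 − 33/4967·(0))/(1+33/4967) = 4967/5000 ≈ 0.993400
step 2 [2y] swap r/1=189/9778: DF=(1 − 189/9778·(0.993400))/(1+189/9778) = 4811/5000 ≈ 0.962200
step 3 [3y] bond c/1=1/20: DF=(21893/20000 − 1/20·(0.993400+0.962200))/(1+1/20) = 4747/5000 ≈ 0.949400
step 4 [4y] zero: DF = P = 9461/10000 ≈ 0.946100
step 5 [5y] bond c/1=3/200: DF=(1952683/2000000 − 3/200·(0.993400+0.962200+0.949400+0.946100))/(1+3/200) = 181/200 ≈ 0.905000
step 6 [6y] bond c/1=27/400: DF=(2513401/2000000 − 27/400·(0.993400+0.962200+0.949400+0.946100+0.905000))/(1+27/400) = 1753/2000 ≈ 0.876500
step 7 [7y] zero: DF = P = 8533/10000 ≈ 0.853300
step 8 [8y] zero: DF = P = 2091/2500 ≈ 0.836400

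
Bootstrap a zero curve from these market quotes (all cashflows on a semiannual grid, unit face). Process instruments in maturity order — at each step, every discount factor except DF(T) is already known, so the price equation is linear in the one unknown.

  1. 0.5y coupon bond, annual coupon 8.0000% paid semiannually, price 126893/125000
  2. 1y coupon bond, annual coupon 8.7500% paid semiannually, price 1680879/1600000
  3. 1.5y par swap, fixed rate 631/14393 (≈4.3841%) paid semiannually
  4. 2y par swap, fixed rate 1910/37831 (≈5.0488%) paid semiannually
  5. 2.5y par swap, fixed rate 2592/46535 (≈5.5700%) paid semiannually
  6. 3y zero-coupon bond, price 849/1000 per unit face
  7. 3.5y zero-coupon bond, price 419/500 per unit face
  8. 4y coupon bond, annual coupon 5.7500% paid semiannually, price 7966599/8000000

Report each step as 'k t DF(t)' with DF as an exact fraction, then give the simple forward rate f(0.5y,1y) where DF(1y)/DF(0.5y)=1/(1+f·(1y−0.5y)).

1 1/2 9761/10000
2 1 1207/1250
3 3/2 9369/10000
4 2 1809/2000
5 5/2 544/625
6 3 849/1000
7 7/2 419/500
8 4 1977/2500
f(0.5y,1y) = ((9761/10000)/(1207/1250) − 1)/(1/2) = 105/4828 ≈ 2.1748%

step 1 [0.5y] bond c/2=1/25: DF=(126893/125000 − 1/25·(0))/(1+1/25) = 9761/10000 ≈ 0.976100
step 2 [1y] bond c/2=7/160: DF=(1680879/1600000 − 7/160·(0.976100))/(1+7/160) = 1207/1250 ≈ 0.965600
step 3 [1.5y] swap r/2=631/28786: DF=(1 − 631/28786·(0.976100+0.965600))/(1+631/28786) = 9369/10000 ≈ 0.936900
step 4 [2y] swap r/2=955/37831: DF=(1 − 955/37831·(0.976100+0.965600+0.936900))/(1+955/37831) = 1809/2000 ≈ 0.904500
step 5 [2.5y] swap r/2=1296/46535: DF=(1 − 1296/46535·(0.976100+0.965600+0.936900+0.904500))/(1+1296/46535) = 544/625 ≈ 0.870400
step 6 [3y] zero: DF = P = 849/1000 ≈ 0.849000
step 7 [3.5y] zero: DF = P = 419/500 ≈ 0.838000
step 8 [4y] bond c/2=23/800: DF=(7966599/8000000 − 23/800·(0.976100+0.965600+0.936900+0.904500+0.870400+0.849000+0.838000))/(1+23/800) = 1977/2500 ≈ 0.790800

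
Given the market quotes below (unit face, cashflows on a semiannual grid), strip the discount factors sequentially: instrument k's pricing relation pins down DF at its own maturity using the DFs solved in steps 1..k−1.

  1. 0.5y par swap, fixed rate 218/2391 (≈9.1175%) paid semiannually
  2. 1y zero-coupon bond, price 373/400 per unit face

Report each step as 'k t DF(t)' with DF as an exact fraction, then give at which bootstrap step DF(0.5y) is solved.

1 1/2 2391/2500
2 1 373/400
DF(0.5y) is solved at step 1

step 1 [0.5y] swap r/2=109/2391: DF=(1 − 109/2391·(0))/(1+109/2391) = 2391/2500 ≈ 0.956400
step 2 [1y] zero: DF = P = 373/400 ≈ 0.932500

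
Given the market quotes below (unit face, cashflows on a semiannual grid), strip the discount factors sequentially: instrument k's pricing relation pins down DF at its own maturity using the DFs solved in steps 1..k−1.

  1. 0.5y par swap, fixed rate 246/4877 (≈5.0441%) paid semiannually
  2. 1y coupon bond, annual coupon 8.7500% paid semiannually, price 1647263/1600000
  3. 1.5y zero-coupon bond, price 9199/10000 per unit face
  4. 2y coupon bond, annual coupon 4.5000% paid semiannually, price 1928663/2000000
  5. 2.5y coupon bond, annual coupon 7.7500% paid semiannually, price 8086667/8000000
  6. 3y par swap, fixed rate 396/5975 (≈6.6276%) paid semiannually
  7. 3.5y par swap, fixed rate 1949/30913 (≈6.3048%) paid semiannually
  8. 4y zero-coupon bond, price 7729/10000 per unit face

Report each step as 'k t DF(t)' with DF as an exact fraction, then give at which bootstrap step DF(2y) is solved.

1 1/2 4877/5000
2 1 1891/2000
3 3/2 9199/10000
4 2 4403/5000
5 5/2 8343/10000
6 3 4109/5000
7 7/2 8051/10000
8 4 7729/10000
DF(2y) is solved at step 4

step 1 [0.5y] swap r/2=123/4877: DF=(1 − 123/4877·(0))/(1+123/4877) = 4877/5000 ≈ 0.975400
step 2 [1y] bond c/2=7/160: DF=(1647263/1600000 − 7/160·(0.975400))/(1+7/160) = 1891/2000 ≈ 0.945500
step 3 [1.5y] zero: DF = P = 9199/10000 ≈ 0.919900
step 4 [2y] bond c/2=9/400: DF=(1928663/2000000 − 9/400·(0.975400+0.945500+0.919900))/(1+9/400) = 4403/5000 ≈ 0.880600
step 5 [2.5y] bond c/2=31/800: DF=(8086667/8000000 − 31/800·(0.975400+0.945500+0.919900+0.880600))/(1+31/800) = 8343/10000 ≈ 0.834300
step 6 [3y] swap r/2=198/5975: DF=(1 − 198/5975·(0.975400+0.945500+0.919900+0.880600+0.834300))/(1+198/5975) = 4109/5000 ≈ 0.821800
step 7 [3.5y] swap r/2=1949/61826: DF=(1 − 1949/61826·(0.975400+0.945500+0.919900+0.880600+0.834300+0.821800))/(1+1949/61826) = 8051/10000 ≈ 0.805100
step 8 [4y] zero: DF = P = 7729/10000 ≈ 0.772900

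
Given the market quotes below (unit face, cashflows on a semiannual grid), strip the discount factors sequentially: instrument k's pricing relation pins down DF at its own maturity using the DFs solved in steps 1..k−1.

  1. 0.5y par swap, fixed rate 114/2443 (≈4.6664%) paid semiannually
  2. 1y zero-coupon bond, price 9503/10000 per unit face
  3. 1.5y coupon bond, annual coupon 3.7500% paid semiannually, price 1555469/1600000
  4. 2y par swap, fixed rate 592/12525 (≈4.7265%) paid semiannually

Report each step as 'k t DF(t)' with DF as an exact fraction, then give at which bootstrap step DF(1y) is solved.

1 1/2 2443/2500
2 1 9503/10000
3 3/2 2297/2500
4 2 1139/1250
DF(1y) is solved at step 2

step 1 [0.5y] swap r/2=57/2443: DF=(1 − 57/2443·(0))/(1+57/2443) = 2443/2500 ≈ 0.977200
step 2 [1y] zero: DF = P = 9503/10000 ≈ 0.950300
step 3 [1.5y] bond c/2=3/160: DF=(1555469/1600000 − 3/160·(0.977200+0.950300))/(1+3/160) = 2297/2500 ≈ 0.918800
step 4 [2y] swap r/2=296/12525: DF=(1 − 296/12525·(0.977200+0.950300+0.918800))/(1+296/12525) = 1139/1250 ≈ 0.911200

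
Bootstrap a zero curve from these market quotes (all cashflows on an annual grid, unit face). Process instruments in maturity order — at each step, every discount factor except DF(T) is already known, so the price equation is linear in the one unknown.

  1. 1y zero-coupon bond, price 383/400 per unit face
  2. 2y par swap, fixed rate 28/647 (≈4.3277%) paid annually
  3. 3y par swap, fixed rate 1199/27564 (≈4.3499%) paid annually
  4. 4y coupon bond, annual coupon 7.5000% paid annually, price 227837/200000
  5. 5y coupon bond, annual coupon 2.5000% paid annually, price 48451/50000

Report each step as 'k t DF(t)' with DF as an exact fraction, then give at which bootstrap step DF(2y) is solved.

step 1 [1y] zero: DF = P = 383/400 ≈ 0.957500
step 2 [2y] swap r/1=28/647: DF=(1 − 28/647·(0.957500))/(1+28/647) = 2297/2500 ≈ 0.918800
step 3 [3y] swap r/1=1199/27564: DF=(1 − 1199/27564·(0.957500+0.918800))/(1+1199/27564) = 8801/10000 ≈ 0.880100
step 4 [4y] bond c/1=3/40: DF=(227837/200000 − 3/40·(0.957500+0.918800+0.880100))/(1+3/40) = 4337/5000 ≈ 0.867400
step 5 [5y] bond c/1=1/40: DF=(48451/50000 − 1/40·(0.957500+0.918800+0.880100+0.867400))/(1+1/40) = 857/1000 ≈ 0.857000

1 1 383/400
2 2 2297/2500
3 3 8801/10000
4 4 4337/5000
5 5 857/1000
DF(2y) is solved at step 2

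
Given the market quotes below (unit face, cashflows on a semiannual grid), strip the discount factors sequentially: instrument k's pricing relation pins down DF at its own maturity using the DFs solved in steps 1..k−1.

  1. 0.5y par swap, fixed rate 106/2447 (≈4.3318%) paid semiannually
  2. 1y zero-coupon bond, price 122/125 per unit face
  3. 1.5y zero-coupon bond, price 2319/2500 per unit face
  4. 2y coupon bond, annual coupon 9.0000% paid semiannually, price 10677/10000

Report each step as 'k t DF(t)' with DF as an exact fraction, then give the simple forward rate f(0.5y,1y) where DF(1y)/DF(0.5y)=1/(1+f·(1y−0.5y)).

step 1 [0.5y] swap r/2=53/2447: DF=(1 − 53/2447·(0))/(1+53/2447) = 2447/2500 ≈ 0.978800
step 2 [1y] zero: DF = P = 122/125 ≈ 0.976000
step 3 [1.5y] zero: DF = P = 2319/2500 ≈ 0.927600
step 4 [2y] bond c/2=9/200: DF=(10677/10000 − 9/200·(0.978800+0.976000+0.927600))/(1+9/200) = 561/625 ≈ 0.897600

1 1/2 2447/2500
2 1 122/125
3 3/2 2319/2500
4 2 561/625
f(0.5y,1y) = ((2447/2500)/(122/125) − 1)/(1/2) = 7/1220 ≈ 0.5738%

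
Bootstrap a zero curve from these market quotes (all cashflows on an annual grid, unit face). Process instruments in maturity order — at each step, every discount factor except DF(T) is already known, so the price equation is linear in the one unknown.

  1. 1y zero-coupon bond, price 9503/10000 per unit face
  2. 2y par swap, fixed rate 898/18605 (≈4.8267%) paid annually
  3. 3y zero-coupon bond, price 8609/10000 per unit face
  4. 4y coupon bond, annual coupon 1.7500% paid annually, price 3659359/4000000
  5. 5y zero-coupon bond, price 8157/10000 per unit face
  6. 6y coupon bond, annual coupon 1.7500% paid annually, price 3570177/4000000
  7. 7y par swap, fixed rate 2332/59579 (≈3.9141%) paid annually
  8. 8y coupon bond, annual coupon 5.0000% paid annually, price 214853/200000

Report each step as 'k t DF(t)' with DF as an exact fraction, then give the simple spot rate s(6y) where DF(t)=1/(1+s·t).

step 1 [1y] zero: DF = P = 9503/10000 ≈ 0.950300
step 2 [2y] swap r/1=898/18605: DF=(1 − 898/18605·(0.950300))/(1+898/18605) = 4551/5000 ≈ 0.910200
step 3 [3y] zero: DF = P = 8609/10000 ≈ 0.860900
step 4 [4y] bond c/1=7/400: DF=(3659359/4000000 − 7/400·(0.950300+0.910200+0.860900))/(1+7/400) = 8523/10000 ≈ 0.852300
step 5 [5y] zero: DF = P = 8157/10000 ≈ 0.815700
step 6 [6y] bond c/1=7/400: DF=(3570177/4000000 − 7/400·(0.950300+0.910200+0.860900+0.852300+0.815700))/(1+7/400) = 8017/10000 ≈ 0.801700
step 7 [7y] swap r/1=2332/59579: DF=(1 − 2332/59579·(0.950300+0.910200+0.860900+0.852300+0.815700+0.801700))/(1+2332/59579) = 1917/2500 ≈ 0.766800
step 8 [8y] bond c/1=1/20: DF=(214853/200000 − 1/20·(0.950300+0.910200+0.860900+0.852300+0.815700+0.801700+0.766800))/(1+1/20) = 3697/5000 ≈ 0.739400

1 1 9503/10000
2 2 4551/5000
3 3 8609/10000
4 4 8523/10000
5 5 8157/10000
6 6 8017/10000
7 7 1917/2500
8 8 3697/5000
s(6y) = (1/(8017/10000) − 1)/(6) = 661/16034 ≈ 4.1225%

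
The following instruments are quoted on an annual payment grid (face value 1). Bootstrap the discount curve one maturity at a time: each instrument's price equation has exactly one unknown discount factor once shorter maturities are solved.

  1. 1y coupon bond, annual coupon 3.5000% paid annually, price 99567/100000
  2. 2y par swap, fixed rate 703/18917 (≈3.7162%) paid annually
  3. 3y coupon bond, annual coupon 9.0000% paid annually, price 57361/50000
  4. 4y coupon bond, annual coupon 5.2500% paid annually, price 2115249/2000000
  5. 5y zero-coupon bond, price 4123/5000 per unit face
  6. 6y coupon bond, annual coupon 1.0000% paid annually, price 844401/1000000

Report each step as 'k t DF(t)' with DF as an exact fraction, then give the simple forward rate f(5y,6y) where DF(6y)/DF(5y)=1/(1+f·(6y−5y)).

step 1 [1y] bond c/1=7/200: DF=(99567/100000 − 7/200·(0))/(1+7/200) = 481/500 ≈ 0.962000
step 2 [2y] swap r/1=703/18917: DF=(1 − 703/18917·(0.962000))/(1+703/18917) = 9297/10000 ≈ 0.929700
step 3 [3y] bond c/1=9/100: DF=(57361/50000 − 9/100·(0.962000+0.929700))/(1+9/100) = 8963/10000 ≈ 0.896300
step 4 [4y] bond c/1=21/400: DF=(2115249/2000000 − 21/400·(0.962000+0.929700+0.896300))/(1+21/400) = 4329/5000 ≈ 0.865800
step 5 [5y] zero: DF = P = 4123/5000 ≈ 0.824600
step 6 [6y] bond c/1=1/100: DF=(844401/1000000 − 1/100·(0.962000+0.929700+0.896300+0.865800+0.824600))/(1+1/100) = 7917/10000 ≈ 0.791700

1 1 481/500
2 2 9297/10000
3 3 8963/10000
4 4 4329/5000
5 5 4123/5000
6 6 7917/10000
f(5y,6y) = ((4123/5000)/(7917/10000) − 1)/(1) = 47/1131 ≈ 4.1556%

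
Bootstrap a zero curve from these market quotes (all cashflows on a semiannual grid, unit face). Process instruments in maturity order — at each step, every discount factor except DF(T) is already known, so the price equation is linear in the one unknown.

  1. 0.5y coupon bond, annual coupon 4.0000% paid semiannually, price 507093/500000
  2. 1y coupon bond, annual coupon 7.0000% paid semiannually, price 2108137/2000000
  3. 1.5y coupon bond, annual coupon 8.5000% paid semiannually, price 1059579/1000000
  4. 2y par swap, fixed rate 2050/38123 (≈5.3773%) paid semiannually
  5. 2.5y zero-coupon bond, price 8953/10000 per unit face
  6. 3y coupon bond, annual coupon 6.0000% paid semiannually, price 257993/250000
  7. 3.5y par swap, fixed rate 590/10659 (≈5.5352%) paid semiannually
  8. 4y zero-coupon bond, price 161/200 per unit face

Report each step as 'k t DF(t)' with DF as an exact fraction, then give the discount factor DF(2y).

step 1 [0.5y] bond c/2=1/50: DF=(507093/500000 − 1/50·(0))/(1+1/50) = 9943/10000 ≈ 0.994300
step 2 [1y] bond c/2=7/200: DF=(2108137/2000000 − 7/200·(0.994300))/(1+7/200) = 1231/1250 ≈ 0.984800
step 3 [1.5y] bond c/2=17/400: DF=(1059579/1000000 − 17/400·(0.994300+0.984800))/(1+17/400) = 9357/10000 ≈ 0.935700
step 4 [2y] swap r/2=1025/38123: DF=(1 − 1025/38123·(0.994300+0.984800+0.935700))/(1+1025/38123) = 359/400 ≈ 0.897500
step 5 [2.5y] zero: DF = P = 8953/10000 ≈ 0.895300
step 6 [3y] bond c/2=3/100: DF=(257993/250000 − 3/100·(0.994300+0.984800+0.935700+0.897500+0.895300))/(1+3/100) = 1081/1250 ≈ 0.864800
step 7 [3.5y] swap r/2=295/10659: DF=(1 − 295/10659·(0.994300+0.984800+0.935700+0.897500+0.895300+0.864800))/(1+295/10659) = 823/1000 ≈ 0.823000
step 8 [4y] zero: DF = P = 161/200 ≈ 0.805000

1 1/2 9943/10000
2 1 1231/1250
3 3/2 9357/10000
4 2 359/400
5 5/2 8953/10000
6 3 1081/1250
7 7/2 823/1000
8 4 161/200
DF(2y) = 359/400 ≈ 0.897500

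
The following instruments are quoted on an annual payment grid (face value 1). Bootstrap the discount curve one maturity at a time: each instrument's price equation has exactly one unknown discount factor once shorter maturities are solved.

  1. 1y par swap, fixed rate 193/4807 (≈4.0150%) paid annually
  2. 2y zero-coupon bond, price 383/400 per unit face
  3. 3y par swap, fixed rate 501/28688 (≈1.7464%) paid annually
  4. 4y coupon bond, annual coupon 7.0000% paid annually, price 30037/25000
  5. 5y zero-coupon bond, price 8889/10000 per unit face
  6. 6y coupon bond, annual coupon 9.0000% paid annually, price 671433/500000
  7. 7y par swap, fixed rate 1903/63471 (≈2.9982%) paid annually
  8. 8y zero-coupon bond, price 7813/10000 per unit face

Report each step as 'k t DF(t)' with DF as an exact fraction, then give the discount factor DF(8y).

1 1 4807/5000
2 2 383/400
3 3 9499/10000
4 4 1169/1250
5 5 8889/10000
6 6 1689/2000
7 7 8097/10000
8 8 7813/10000
DF(8y) = 7813/10000 ≈ 0.781300

step 1 [1y] swap r/1=193/4807: DF=(1 − 193/4807·(0))/(1+193/4807) = 4807/5000 ≈ 0.961400
step 2 [2y] zero: DF = P = 383/400 ≈ 0.957500
step 3 [3y] swap r/1=501/28688: DF=(1 − 501/28688·(0.961400+0.957500))/(1+501/28688) = 9499/10000 ≈ 0.949900
step 4 [4y] bond c/1=7/100: DF=(30037/25000 − 7/100·(0.961400+0.957500+0.949900))/(1+7/100) = 1169/1250 ≈ 0.935200
step 5 [5y] zero: DF = P = 8889/10000 ≈ 0.888900
step 6 [6y] bond c/1=9/100: DF=(671433/500000 − 9/100·(0.961400+0.957500+0.949900+0.935200+0.888900))/(1+9/100) = 1689/2000 ≈ 0.844500
step 7 [7y] swap r/1=1903/63471: DF=(1 − 1903/63471·(0.961400+0.957500+0.949900+0.935200+0.888900+0.844500))/(1+1903/63471) = 8097/10000 ≈ 0.809700
step 8 [8y] zero: DF = P = 7813/10000 ≈ 0.781300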